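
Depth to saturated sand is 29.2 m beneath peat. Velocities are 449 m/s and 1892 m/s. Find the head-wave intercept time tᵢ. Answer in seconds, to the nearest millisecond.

θ_c = arcsin(V₁/V₂) = arcsin(449/1892) = 13.73°; cos θ_c = 0.9714.
tᵢ = 2h·cos θ_c / V₁ = 2·29.2·0.9714 / 449 = 0.12635 s.

0.126 s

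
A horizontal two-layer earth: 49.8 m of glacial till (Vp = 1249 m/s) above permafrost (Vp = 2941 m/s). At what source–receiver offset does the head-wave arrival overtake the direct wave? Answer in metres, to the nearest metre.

θ_c = arcsin(1249/2941) = 25.13°, so cos θ_c = 0.9053 and tᵢ = 2h cos θ_c/V₁ = 0.0722 s.
At crossover x/V₁ = x/V₂ + tᵢ ⇒ x = tᵢ/(1/V₁ − 1/V₂) = 0.07220/(8.0064e-04 − 3.4002e-04) = 156.74 m.

157 m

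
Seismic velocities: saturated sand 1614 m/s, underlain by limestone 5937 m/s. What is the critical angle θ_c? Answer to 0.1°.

At critical incidence the refracted ray runs along the interface (θ₂ = 90°), so sin θ_c = V₁/V₂.
θ_c = arcsin(1614/5937) = arcsin 0.2719 = 15.77°.

15.8°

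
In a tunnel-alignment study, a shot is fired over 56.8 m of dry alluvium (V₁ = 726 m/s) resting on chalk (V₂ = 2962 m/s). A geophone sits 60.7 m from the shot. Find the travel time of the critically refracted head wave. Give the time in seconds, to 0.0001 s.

0.1722 s

θ_c = arcsin(V₁/V₂) = arcsin(726/2962) = 14.19°, cos θ_c = 0.9695.
Intercept time tᵢ = 2h cos θ_c / V₁ = 2·56.8·0.9695/726 = 0.15170 s.
t = x/V₂ + tᵢ = 60.7/2962 + 0.15170 = 0.17219 s.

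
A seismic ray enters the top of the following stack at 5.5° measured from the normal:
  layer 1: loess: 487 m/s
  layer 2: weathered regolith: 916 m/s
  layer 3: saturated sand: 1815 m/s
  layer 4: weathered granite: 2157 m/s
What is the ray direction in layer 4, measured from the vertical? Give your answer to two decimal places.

25.12°

Snell's law across each interface conserves sin θ / V, so sin θ_4 = V_4·sin θ₁/V₁.
sin θ_4 = 2157 × sin 5.5° / 487 = 0.4245.
θ_4 = 25.12° from the vertical.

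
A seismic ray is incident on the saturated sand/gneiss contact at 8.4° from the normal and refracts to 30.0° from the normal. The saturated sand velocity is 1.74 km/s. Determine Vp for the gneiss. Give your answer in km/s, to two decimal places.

5.96 km/s

sin 8.4° = 0.1461; sin 30.0° = 0.5000.
V₂ = V₁·(sin θ₂/sin θ₁) = 1.74·(0.5000/0.1461) = 5.96 km/s.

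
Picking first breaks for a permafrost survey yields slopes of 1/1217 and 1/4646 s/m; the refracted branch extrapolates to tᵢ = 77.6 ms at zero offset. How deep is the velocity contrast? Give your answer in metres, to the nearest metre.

49 m

h = tᵢ·V₁·V₂ / (2·√(V₂²−V₁²)).
√(V₂²−V₁²) = √(4646² − 1217²) = 4483.8 m/s.
h = 0.0776 s × 1217 × 4646 / (2 × 4483.8) = 48.93 m.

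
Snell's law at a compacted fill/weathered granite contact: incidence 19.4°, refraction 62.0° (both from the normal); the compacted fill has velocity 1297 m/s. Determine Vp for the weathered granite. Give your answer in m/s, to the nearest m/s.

Snell's law: sin 19.4°/V₁ = sin 62.0°/V₂.
V₂ = V₁·sin 62.0°/sin 19.4° = 1297 × 2.6582 = 3447.67 m/s.

3448 m/s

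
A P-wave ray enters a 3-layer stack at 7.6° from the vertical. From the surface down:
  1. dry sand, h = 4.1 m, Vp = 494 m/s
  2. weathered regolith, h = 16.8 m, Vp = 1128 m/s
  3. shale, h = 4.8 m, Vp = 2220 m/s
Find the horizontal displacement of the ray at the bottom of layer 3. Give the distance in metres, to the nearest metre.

Apply Snell's law at each interface; in layer i the horizontal offset is hᵢ·tan θᵢ.
Layer 1: θ = 7.60°; offset = 4.1·tan 7.60° = 0.547 m.
Layer 2: sin θ = 1128·sin 7.6°/494 = 0.3020, θ = 17.58°; offset = 16.8·tan 17.58° = 5.322 m.
Layer 3: sin θ = 2220·sin 7.6°/494 = 0.5944, θ = 36.47°; offset = 4.8·tan 36.47° = 3.547 m.
Total horizontal offset = 9.416 m.

9 m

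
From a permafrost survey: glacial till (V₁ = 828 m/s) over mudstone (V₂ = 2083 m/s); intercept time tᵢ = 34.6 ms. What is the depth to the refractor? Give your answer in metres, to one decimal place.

θ_c = arcsin(828/2083) = 23.42°; cos θ_c = 0.9176.
tᵢ = 2h cos θ_c/V₁ ⇒ h = tᵢ·V₁/(2 cos θ_c) = 0.0346·828/(2·0.9176) = 15.61 m.

15.6 m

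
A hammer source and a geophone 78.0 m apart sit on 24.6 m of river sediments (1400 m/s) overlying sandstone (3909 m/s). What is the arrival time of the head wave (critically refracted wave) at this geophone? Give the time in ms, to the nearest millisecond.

53 ms

t = x/V₂ + 2h·√(V₂²−V₁²)/(V₁V₂).
√(V₂²−V₁²) = √(3909²−1400²) = 3649.7 m/s; delay term = 2·24.6·3649.7/(1400·3909) = 0.03281 s.
t = 78.0/3909 + 0.03281 = 0.05277 s.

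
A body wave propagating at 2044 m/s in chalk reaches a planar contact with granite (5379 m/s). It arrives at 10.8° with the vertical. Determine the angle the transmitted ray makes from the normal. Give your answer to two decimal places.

29.55°

Snell's law: sin θ₂ = (V₂/V₁)·sin θ₁ = (5379/2044)·sin 10.8° = 0.4931.
θ₂ = sin⁻¹(0.4931) = 29.55° (from vertical).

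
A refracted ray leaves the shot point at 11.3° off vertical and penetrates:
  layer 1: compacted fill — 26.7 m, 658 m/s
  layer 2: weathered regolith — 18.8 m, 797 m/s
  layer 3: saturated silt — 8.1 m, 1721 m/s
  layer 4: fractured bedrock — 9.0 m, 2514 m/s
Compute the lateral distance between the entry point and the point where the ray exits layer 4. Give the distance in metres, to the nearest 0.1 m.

p = sin θ₁/V₁ = sin 11.3°/658 = 2.9779e-04 s/m is conserved through the stack.
Layer 1: θ = 11.30°; offset = 26.7·tan 11.30° = 5.335 m.
Layer 2: sin θ = p·797 = 0.2373 → θ = 13.73°; offset = 18.8·tan 13.73° = 4.593 m.
Layer 3: sin θ = p·1721 = 0.5125 → θ = 30.83°; offset = 8.1·tan 30.83° = 4.834 m.
Layer 4: sin θ = p·2514 = 0.7486 → θ = 48.47°; offset = 9.0·tan 48.47° = 10.163 m.
Total horizontal offset = 24.926 m.

24.9 m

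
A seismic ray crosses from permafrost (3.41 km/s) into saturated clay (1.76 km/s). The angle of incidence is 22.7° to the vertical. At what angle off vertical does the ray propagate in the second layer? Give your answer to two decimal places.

Snell's law: sin θ₂ = (V₂/V₁)·sin θ₁ = (1.76/3.41)·sin 22.7° = 0.1992.
θ₂ = arcsin 0.1992 = 11.49° from the normal.

11.49°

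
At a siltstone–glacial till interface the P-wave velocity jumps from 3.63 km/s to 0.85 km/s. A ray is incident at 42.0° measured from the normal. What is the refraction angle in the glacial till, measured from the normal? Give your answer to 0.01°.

9.01°

Snell's law: sin θ₂ = (V₂/V₁)·sin θ₁ = (0.85/3.63)·sin 42.0° = 0.1567.
θ₂ = sin⁻¹(0.1567) = 9.01° (from vertical).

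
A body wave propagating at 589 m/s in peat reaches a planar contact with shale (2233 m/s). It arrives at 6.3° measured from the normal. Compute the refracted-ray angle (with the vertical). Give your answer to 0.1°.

24.6°

Snell's law: sin θ₂ = (V₂/V₁)·sin θ₁ = (2233/589)·sin 6.3° = 0.4160.
θ₂ = arcsin 0.4160 = 24.58° from the normal.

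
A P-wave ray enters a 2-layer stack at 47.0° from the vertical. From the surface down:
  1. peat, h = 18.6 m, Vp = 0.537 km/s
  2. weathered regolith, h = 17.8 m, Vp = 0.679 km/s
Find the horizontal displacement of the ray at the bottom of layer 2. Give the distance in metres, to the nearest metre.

Apply Snell's law at each interface; in layer i the horizontal offset is hᵢ·tan θᵢ.
Layer 1: θ = 47.00°; offset = 18.6·tan 47.00° = 19.946 m.
Layer 2: sin θ = 0.679·sin 47.0°/0.537 = 0.9247, θ = 67.63°; offset = 17.8·tan 67.63° = 43.251 m.
Summing the layer offsets gives 63.197 m.

63 m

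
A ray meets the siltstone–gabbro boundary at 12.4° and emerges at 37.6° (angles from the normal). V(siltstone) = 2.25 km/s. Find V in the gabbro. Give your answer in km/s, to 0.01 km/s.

6.39 km/s

sin 12.4° = 0.2147; sin 37.6° = 0.6101.
V₂ = V₁·(sin θ₂/sin θ₁) = 2.25·(0.6101/0.2147) = 6.39 km/s.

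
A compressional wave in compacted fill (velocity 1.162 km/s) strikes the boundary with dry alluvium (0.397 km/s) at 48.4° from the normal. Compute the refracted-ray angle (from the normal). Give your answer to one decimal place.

sin θ₁/V₁ = sin θ₂/V₂ ⇒ sin θ₂ = 0.397·sin 48.4°/1.162 = 0.397·0.7478/1.162 = 0.2555.
θ₂ = arcsin 0.2555 = 14.80° from the normal.

14.8°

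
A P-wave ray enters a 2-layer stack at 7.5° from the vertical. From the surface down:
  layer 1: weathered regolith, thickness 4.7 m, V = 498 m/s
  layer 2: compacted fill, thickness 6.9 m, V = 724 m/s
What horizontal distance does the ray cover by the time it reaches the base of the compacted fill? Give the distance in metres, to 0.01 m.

Apply Snell's law at each interface; in layer i the horizontal offset is hᵢ·tan θᵢ.
Layer 1: θ = 7.50°; offset = 4.7·tan 7.50° = 0.6188 m.
Layer 2: sin θ = 724·sin 7.5°/498 = 0.1898, θ = 10.94°; offset = 6.9·tan 10.94° = 1.3336 m.
Total horizontal offset = 1.9523 m.

1.95 m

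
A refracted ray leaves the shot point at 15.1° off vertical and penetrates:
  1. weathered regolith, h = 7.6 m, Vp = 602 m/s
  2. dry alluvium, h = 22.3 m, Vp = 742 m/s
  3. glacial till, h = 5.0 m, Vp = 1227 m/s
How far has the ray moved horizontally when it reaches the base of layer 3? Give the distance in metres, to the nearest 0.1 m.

Apply Snell's law at each interface; in layer i the horizontal offset is hᵢ·tan θᵢ.
Layer 1: θ = 15.10°; offset = 7.6·tan 15.10° = 2.051 m.
Layer 2: sin θ = 742·sin 15.1°/602 = 0.3211, θ = 18.73°; offset = 22.3·tan 18.73° = 7.561 m.
Layer 3: sin θ = 1227·sin 15.1°/602 = 0.5310, θ = 32.07°; offset = 5.0·tan 32.07° = 3.133 m.
Total horizontal offset = 12.744 m.

12.7 m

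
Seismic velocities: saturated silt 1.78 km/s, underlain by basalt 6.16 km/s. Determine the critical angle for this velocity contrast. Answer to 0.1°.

At critical incidence the refracted ray runs along the interface (θ₂ = 90°), so sin θ_c = V₁/V₂.
θ_c = arcsin(1.78/6.16) = arcsin 0.2890 = 16.80°.

16.8°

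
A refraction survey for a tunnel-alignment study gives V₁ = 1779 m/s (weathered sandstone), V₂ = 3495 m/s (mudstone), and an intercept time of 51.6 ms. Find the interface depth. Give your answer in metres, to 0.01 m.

53.32 m

h = tᵢ·V₁·V₂ / (2·√(V₂²−V₁²)).
√(V₂²−V₁²) = √(3495² − 1779²) = 3008.4 m/s.
h = 0.0516 s × 1779 × 3495 / (2 × 3008.4) = 53.32 m.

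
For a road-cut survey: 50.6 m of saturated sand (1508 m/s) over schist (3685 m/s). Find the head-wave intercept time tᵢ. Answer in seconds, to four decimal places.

tᵢ = 2h·√(V₂²−V₁²)/(V₁V₂).
√(V₂²−V₁²) = √(3685²−1508²) = 3362.3 m/s.
tᵢ = 2·50.6·3362.3/(1508·3685) = 0.06123 s.

0.0612 s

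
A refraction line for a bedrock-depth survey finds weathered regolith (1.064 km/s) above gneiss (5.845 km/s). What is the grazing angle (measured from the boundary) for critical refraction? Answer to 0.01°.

At critical incidence the refracted ray runs along the interface (θ₂ = 90°), so sin θ_c = V₁/V₂.
θ_c = arcsin(1.064/5.845) = arcsin 0.1820 = 10.49°.
Measured from the interface: 90° − 10.49° = 79.51°.

79.51°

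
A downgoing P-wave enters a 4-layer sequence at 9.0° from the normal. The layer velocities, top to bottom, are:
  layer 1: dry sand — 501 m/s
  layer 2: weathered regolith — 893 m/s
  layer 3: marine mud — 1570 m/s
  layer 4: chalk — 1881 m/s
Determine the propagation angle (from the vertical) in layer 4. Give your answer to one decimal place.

Snell's law across each interface conserves sin θ / V, so sin θ_4 = V_4·sin θ₁/V₁.
sin θ_4 = 1881 × sin 9.0° / 501 = 0.5873.
θ_4 = arcsin 0.5873 = 35.97°.

36.0°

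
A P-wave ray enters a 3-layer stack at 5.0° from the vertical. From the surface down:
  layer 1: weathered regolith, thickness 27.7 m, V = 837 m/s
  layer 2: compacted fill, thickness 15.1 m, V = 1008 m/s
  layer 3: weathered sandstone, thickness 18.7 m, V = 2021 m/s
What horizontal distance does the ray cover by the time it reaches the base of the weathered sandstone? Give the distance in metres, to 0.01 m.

8.04 m

Ray parameter p = sin 5.0° / 837 m/s = 1.0413e-04 s/m.
Layer 1: θ = 5.00°; offset = 27.7·tan 5.00° = 2.4234 m.
Layer 2: sin θ = p·1008 = 0.1050 → θ = 6.02°; offset = 15.1·tan 6.02° = 1.5937 m.
Layer 3: sin θ = p·2021 = 0.2104 → θ = 12.15°; offset = 18.7·tan 12.15° = 4.0255 m.
Summing the layer offsets gives 8.0426 m.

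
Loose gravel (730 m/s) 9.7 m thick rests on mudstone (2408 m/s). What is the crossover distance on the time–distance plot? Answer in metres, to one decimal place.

26.5 m

θ_c = arcsin(730/2408) = 17.65°, so cos θ_c = 0.9529 and tᵢ = 2h cos θ_c/V₁ = 0.0253 s.
At crossover x/V₁ = x/V₂ + tᵢ ⇒ x = tᵢ/(1/V₁ − 1/V₂) = 0.02532/(1.3699e-03 − 4.1528e-04) = 26.53 m.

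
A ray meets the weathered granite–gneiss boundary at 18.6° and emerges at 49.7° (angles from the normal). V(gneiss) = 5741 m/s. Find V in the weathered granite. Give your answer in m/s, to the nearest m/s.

sin 18.6° = 0.3190; sin 49.7° = 0.7627.
V₁ = V₂·(sin θ₁/sin θ₂) = 5741·(0.3190/0.7627) = 2400.97 m/s.

2401 m/s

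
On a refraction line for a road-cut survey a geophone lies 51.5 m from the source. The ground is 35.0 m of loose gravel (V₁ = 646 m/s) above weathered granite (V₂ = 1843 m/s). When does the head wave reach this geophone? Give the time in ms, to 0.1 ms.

t = x/V₂ + 2h·√(V₂²−V₁²)/(V₁V₂).
√(V₂²−V₁²) = √(1843²−646²) = 1726.1 m/s; delay term = 2·35.0·1726.1/(646·1843) = 0.10148 s.
t = 51.5/1843 + 0.10148 = 0.12943 s.

129.4 ms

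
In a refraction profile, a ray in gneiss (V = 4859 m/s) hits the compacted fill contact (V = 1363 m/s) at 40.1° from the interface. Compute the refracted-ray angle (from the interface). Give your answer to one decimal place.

77.6°

Angle from the normal: 90° − 40.1° = 49.9°.
sin θ₁/V₁ = sin θ₂/V₂ ⇒ sin θ₂ = 1363·sin 49.9°/4859 = 1363·0.7649/4859 = 0.2146.
θ₂ = sin⁻¹(0.2146) = 12.39° (from vertical).
From the interface: 90° − 12.39° = 77.61°.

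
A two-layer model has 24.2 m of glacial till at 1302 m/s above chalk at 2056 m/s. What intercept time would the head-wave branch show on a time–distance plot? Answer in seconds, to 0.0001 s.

θ_c = arcsin(V₁/V₂) = arcsin(1302/2056) = 39.29°; cos θ_c = 0.7739.
tᵢ = 2h·cos θ_c / V₁ = 2·24.2·0.7739 / 1302 = 0.02877 s.

0.0288 s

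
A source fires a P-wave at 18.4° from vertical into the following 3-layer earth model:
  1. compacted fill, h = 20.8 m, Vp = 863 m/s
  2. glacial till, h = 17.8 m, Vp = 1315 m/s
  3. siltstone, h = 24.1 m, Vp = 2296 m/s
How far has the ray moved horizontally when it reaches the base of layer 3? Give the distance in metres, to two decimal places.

53.96 m

p = sin θ₁/V₁ = sin 18.4°/863 = 3.6576e-04 s/m is conserved through the stack.
Layer 1: θ = 18.40°; offset = 20.8·tan 18.40° = 6.9192 m.
Layer 2: sin θ = p·1315 = 0.4810 → θ = 28.75°; offset = 17.8·tan 28.75° = 9.7650 m.
Layer 3: sin θ = p·2296 = 0.8398 → θ = 57.12°; offset = 24.1·tan 57.12° = 37.2770 m.
Total horizontal offset = 53.9612 m.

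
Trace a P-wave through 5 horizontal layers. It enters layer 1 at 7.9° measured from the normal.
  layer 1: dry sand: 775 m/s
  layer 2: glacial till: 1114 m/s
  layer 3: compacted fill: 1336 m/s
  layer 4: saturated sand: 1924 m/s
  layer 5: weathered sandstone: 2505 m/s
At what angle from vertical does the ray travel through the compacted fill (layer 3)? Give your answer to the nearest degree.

14°

Ray parameter p = sin 7.9° / 775 = 1.7735e-04 s/m.
sin θ_3 = p·V_3 = 1.7735e-04 × 1336 = 0.2369.
θ_3 = arcsin 0.2369 = 13.71°.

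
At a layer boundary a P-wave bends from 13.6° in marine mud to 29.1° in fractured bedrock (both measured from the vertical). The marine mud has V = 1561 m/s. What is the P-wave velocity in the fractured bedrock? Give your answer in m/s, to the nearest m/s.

Snell's law: sin 13.6°/V₁ = sin 29.1°/V₂.
V₂ = V₁·sin 29.1°/sin 13.6° = 1561 × 2.0683 = 3228.56 m/s.

3229 m/s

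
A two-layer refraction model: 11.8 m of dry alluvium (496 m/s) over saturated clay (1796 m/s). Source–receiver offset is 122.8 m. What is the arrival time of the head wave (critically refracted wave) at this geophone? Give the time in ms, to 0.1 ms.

114.1 ms

θ_c = arcsin(V₁/V₂) = arcsin(496/1796) = 16.03°, cos θ_c = 0.9611.
Intercept time tᵢ = 2h cos θ_c / V₁ = 2·11.8·0.9611/496 = 0.04573 s.
t = x/V₂ + tᵢ = 122.8/1796 + 0.04573 = 0.11410 s.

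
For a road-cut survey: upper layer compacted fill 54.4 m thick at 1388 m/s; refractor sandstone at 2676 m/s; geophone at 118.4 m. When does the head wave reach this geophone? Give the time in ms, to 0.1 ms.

θ_c = arcsin(V₁/V₂) = arcsin(1388/2676) = 31.24°, cos θ_c = 0.8550.
Intercept time tᵢ = 2h cos θ_c / V₁ = 2·54.4·0.8550/1388 = 0.06702 s.
t = x/V₂ + tᵢ = 118.4/2676 + 0.06702 = 0.11126 s.

111.3 ms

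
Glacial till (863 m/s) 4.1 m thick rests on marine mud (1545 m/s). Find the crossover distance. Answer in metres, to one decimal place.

x_cross = 2h·√((V₂+V₁)/(V₂−V₁)).
(V₂+V₁)/(V₂−V₁) = (1545+863)/(1545−863) = 3.5308; √ = 1.8790.
x_cross = 2·4.1·1.8790 = 15.41 m.

15.4 m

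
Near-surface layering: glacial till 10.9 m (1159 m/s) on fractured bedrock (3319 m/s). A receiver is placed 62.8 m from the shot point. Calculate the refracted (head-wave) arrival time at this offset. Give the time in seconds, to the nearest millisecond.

θ_c = arcsin(V₁/V₂) = arcsin(1159/3319) = 20.44°, cos θ_c = 0.9370.
Intercept time tᵢ = 2h cos θ_c / V₁ = 2·10.9·0.9370/1159 = 0.01763 s.
t = x/V₂ + tᵢ = 62.8/3319 + 0.01763 = 0.03655 s.

0.037 s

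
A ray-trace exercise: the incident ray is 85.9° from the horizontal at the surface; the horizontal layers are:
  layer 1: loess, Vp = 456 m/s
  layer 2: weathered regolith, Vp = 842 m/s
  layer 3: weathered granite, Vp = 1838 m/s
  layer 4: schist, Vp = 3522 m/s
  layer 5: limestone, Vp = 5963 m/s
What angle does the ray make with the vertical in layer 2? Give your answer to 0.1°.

7.6°

From the normal: θ₁ = 90° − 85.9° = 4.1°.
Ray parameter p = sin 4.1° / 456 = 1.5679e-04 s/m.
sin θ_2 = p·V_2 = 1.5679e-04 × 842 = 0.1320.
θ_2 = arcsin 0.1320 = 7.59°.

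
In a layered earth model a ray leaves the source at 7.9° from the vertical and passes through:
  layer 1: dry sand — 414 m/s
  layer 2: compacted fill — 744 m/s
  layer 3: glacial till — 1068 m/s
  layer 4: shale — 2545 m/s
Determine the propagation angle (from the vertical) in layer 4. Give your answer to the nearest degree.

58°

Ray parameter p = sin 7.9° / 414 = 3.3199e-04 s/m.
sin θ_4 = p·V_4 = 3.3199e-04 × 2545 = 0.8449.
θ_4 = 57.66° from the vertical.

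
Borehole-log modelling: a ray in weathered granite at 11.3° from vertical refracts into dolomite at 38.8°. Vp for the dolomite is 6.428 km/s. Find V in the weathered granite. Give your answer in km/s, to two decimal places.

2.01 km/s

Snell's law: sin 11.3°/V₁ = sin 38.8°/V₂.
V₁ = V₂·sin 11.3°/sin 38.8° = 6.428 × 0.3127 = 2.01 km/s.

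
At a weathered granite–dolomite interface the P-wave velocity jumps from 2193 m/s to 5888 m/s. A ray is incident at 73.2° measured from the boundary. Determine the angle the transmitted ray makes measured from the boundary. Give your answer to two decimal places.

39.10°

Angle from the normal: 90° − 73.2° = 16.8°.
Snell's law: sin θ₂ = (V₂/V₁)·sin θ₁ = (5888/2193)·sin 16.8° = 0.7760.
θ₂ = arcsin 0.7760 = 50.90° from the normal.
From the interface: 90° − 50.90° = 39.10°.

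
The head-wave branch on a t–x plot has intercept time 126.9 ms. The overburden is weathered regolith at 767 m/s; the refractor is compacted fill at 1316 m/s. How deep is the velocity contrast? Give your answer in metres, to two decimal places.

59.89 m

θ_c = arcsin(767/1316) = 35.65°; cos θ_c = 0.8126.
tᵢ = 2h cos θ_c/V₁ ⇒ h = tᵢ·V₁/(2 cos θ_c) = 0.1269·767/(2·0.8126) = 59.89 m.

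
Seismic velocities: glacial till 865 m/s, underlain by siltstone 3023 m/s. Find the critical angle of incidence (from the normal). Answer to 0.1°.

At critical incidence the refracted ray runs along the interface (θ₂ = 90°), so sin θ_c = V₁/V₂.
θ_c = arcsin(865/3023) = arcsin 0.2861 = 16.63°.

16.6°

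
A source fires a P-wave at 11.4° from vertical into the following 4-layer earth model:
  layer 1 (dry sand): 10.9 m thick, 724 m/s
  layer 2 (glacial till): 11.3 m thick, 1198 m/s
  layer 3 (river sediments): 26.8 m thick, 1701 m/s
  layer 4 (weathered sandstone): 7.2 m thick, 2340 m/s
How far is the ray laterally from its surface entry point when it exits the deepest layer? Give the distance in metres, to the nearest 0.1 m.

26.1 m

Apply Snell's law at each interface; in layer i the horizontal offset is hᵢ·tan θᵢ.
Layer 1: θ = 11.40°; offset = 10.9·tan 11.40° = 2.198 m.
Layer 2: sin θ = 1198·sin 11.4°/724 = 0.3271, θ = 19.09°; offset = 11.3·tan 19.09° = 3.911 m.
Layer 3: sin θ = 1701·sin 11.4°/724 = 0.4644, θ = 27.67°; offset = 26.8·tan 27.67° = 14.053 m.
Layer 4: sin θ = 2340·sin 11.4°/724 = 0.6388, θ = 39.71°; offset = 7.2·tan 39.71° = 5.979 m.
Summing the layer offsets gives 26.140 m.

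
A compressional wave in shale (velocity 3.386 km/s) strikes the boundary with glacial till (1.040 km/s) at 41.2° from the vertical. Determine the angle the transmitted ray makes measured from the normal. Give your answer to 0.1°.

11.7°

sin θ₁/V₁ = sin θ₂/V₂ ⇒ sin θ₂ = 1.040·sin 41.2°/3.386 = 1.040·0.6587/3.386 = 0.2023.
θ₂ = arcsin 0.2023 = 11.67° from the normal.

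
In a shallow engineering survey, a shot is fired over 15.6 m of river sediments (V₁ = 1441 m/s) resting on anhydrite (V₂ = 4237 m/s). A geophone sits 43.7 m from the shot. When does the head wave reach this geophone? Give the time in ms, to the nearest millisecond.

θ_c = arcsin(V₁/V₂) = arcsin(1441/4237) = 19.88°, cos θ_c = 0.9404.
Intercept time tᵢ = 2h cos θ_c / V₁ = 2·15.6·0.9404/1441 = 0.02036 s.
t = x/V₂ + tᵢ = 43.7/4237 + 0.02036 = 0.03067 s.

31 ms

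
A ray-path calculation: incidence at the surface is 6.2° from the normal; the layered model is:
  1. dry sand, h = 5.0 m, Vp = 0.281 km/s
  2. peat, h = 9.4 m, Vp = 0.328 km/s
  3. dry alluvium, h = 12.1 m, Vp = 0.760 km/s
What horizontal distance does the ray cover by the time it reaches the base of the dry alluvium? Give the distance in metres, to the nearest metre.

Apply Snell's law at each interface; in layer i the horizontal offset is hᵢ·tan θᵢ.
Layer 1: θ = 6.20°; offset = 5.0·tan 6.20° = 0.543 m.
Layer 2: sin θ = 0.328·sin 6.2°/0.281 = 0.1261, θ = 7.24°; offset = 9.4·tan 7.24° = 1.195 m.
Layer 3: sin θ = 0.760·sin 6.2°/0.281 = 0.2921, θ = 16.98°; offset = 12.1·tan 16.98° = 3.696 m.
Σ offsets = 5.433 m.

5 m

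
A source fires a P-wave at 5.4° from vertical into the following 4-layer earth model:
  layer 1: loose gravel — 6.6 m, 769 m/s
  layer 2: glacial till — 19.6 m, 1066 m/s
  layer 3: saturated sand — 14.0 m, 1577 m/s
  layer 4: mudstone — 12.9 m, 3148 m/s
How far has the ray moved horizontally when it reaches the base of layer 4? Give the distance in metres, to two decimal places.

Ray parameter p = sin 5.4° / 769 m/s = 1.2238e-04 s/m.
Layer 1: θ = 5.40°; offset = 6.6·tan 5.40° = 0.6239 m.
Layer 2: sin θ = p·1066 = 0.1305 → θ = 7.50°; offset = 19.6·tan 7.50° = 2.5789 m.
Layer 3: sin θ = p·1577 = 0.1930 → θ = 11.13°; offset = 14.0·tan 11.13° = 2.7536 m.
Layer 4: sin θ = p·3148 = 0.3852 → θ = 22.66°; offset = 12.9·tan 22.66° = 5.3853 m.
Σ offsets = 11.3418 m.

11.34 m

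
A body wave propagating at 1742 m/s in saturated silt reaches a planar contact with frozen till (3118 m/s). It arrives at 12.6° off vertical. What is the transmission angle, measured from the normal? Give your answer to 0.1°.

sin θ₁/V₁ = sin θ₂/V₂ ⇒ sin θ₂ = 3118·sin 12.6°/1742 = 3118·0.2181/1742 = 0.3905.
θ₂ = arcsin 0.3905 = 22.98° from the normal.

23.0°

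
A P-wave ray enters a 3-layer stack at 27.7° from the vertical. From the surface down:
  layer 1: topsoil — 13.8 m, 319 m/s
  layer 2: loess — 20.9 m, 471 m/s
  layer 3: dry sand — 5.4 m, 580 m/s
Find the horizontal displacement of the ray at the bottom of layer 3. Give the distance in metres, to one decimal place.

35.5 m

Ray parameter p = sin 27.7° / 319 m/s = 1.4572e-03 s/m.
Layer 1: θ = 27.70°; offset = 13.8·tan 27.70° = 7.245 m.
Layer 2: sin θ = p·471 = 0.6863 → θ = 43.34°; offset = 20.9·tan 43.34° = 19.723 m.
Layer 3: sin θ = p·580 = 0.8452 → θ = 57.69°; offset = 5.4·tan 57.69° = 8.539 m.
Summing the layer offsets gives 35.507 m.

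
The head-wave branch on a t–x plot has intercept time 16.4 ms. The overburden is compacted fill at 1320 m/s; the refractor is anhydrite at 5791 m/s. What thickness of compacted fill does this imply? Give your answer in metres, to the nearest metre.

h = tᵢ·V₁·V₂ / (2·√(V₂²−V₁²)).
√(V₂²−V₁²) = √(5791² − 1320²) = 5638.6 m/s.
h = 0.0164 s × 1320 × 5791 / (2 × 5638.6) = 11.12 m.

11 m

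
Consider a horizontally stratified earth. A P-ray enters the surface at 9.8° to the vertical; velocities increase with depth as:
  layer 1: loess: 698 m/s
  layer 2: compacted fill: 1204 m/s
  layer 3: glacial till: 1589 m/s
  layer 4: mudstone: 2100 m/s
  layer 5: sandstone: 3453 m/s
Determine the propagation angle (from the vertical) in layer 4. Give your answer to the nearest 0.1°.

30.8°

Snell's law across each interface conserves sin θ / V, so sin θ_4 = V_4·sin θ₁/V₁.
sin θ_4 = 2100 × sin 9.8° / 698 = 0.5121.
θ_4 = 30.80° from the vertical.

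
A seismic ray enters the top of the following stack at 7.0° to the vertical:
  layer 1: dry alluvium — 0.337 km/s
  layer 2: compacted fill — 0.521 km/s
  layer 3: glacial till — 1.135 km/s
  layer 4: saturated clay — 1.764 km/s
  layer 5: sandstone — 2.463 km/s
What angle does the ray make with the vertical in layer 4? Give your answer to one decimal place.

Ray parameter p = sin 7.0° / 0.337 = 3.6163e-01 s/km.
sin θ_4 = p·V_4 = 3.6163e-01 × 1.764 = 0.6379.
θ_4 = arcsin 0.6379 = 39.64°.

39.6°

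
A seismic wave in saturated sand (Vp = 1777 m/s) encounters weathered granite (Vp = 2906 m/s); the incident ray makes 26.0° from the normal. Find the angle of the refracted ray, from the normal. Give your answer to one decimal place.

Snell's law: sin θ₂ = (V₂/V₁)·sin θ₁ = (2906/1777)·sin 26.0° = 0.7169.
θ₂ = sin⁻¹(0.7169) = 45.80° (from vertical).

45.8°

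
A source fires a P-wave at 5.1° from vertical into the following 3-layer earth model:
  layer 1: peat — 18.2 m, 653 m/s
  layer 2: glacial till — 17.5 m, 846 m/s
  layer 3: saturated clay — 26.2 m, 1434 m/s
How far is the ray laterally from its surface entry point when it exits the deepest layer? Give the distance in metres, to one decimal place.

p = sin θ₁/V₁ = sin 5.1°/653 = 1.3613e-04 s/m is conserved through the stack.
Layer 1: θ = 5.10°; offset = 18.2·tan 5.10° = 1.624 m.
Layer 2: sin θ = p·846 = 0.1152 → θ = 6.61°; offset = 17.5·tan 6.61° = 2.029 m.
Layer 3: sin θ = p·1434 = 0.1952 → θ = 11.26°; offset = 26.2·tan 11.26° = 5.215 m.
Total horizontal offset = 8.868 m.

8.9 m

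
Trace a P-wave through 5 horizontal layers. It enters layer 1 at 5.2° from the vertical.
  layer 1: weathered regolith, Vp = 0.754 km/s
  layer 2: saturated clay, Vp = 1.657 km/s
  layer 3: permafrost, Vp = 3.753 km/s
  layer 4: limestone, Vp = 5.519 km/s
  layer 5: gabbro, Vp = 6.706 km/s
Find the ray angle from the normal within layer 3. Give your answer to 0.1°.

26.8°

Ray parameter p = sin 5.2° / 0.754 = 1.2020e-01 s/km.
sin θ_3 = p·V_3 = 1.2020e-01 × 3.753 = 0.4511.
θ_3 = 26.82° from the vertical.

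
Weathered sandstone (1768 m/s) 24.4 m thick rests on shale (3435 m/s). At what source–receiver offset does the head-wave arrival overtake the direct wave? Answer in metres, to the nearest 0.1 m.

86.2 m

θ_c = arcsin(1768/3435) = 30.98°, so cos θ_c = 0.8574 and tᵢ = 2h cos θ_c/V₁ = 0.0237 s.
At crossover x/V₁ = x/V₂ + tᵢ ⇒ x = tᵢ/(1/V₁ − 1/V₂) = 0.02366/(5.6561e-04 − 2.9112e-04) = 86.21 m.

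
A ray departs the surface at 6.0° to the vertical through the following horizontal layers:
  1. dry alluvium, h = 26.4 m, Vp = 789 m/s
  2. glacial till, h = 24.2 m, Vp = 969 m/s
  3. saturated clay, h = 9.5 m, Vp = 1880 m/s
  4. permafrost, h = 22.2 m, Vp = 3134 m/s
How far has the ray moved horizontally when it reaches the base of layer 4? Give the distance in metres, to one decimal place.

Apply Snell's law at each interface; in layer i the horizontal offset is hᵢ·tan θᵢ.
Layer 1: θ = 6.00°; offset = 26.4·tan 6.00° = 2.775 m.
Layer 2: sin θ = 969·sin 6.0°/789 = 0.1284, θ = 7.38°; offset = 24.2·tan 7.38° = 3.133 m.
Layer 3: sin θ = 1880·sin 6.0°/789 = 0.2491, θ = 14.42°; offset = 9.5·tan 14.42° = 2.443 m.
Layer 4: sin θ = 3134·sin 6.0°/789 = 0.4152, θ = 24.53°; offset = 22.2·tan 24.53° = 10.132 m.
Total horizontal offset = 18.483 m.

18.5 m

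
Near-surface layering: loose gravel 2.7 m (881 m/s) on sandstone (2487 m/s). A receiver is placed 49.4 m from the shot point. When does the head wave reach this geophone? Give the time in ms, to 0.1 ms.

25.6 ms

t = x/V₂ + 2h·√(V₂²−V₁²)/(V₁V₂).
√(V₂²−V₁²) = √(2487²−881²) = 2325.7 m/s; delay term = 2·2.7·2325.7/(881·2487) = 0.00573 s.
t = 49.4/2487 + 0.00573 = 0.02560 s.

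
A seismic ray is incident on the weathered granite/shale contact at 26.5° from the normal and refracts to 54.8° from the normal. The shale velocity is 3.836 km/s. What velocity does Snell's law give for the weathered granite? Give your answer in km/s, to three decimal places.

2.095 km/s

sin 26.5° = 0.4462; sin 54.8° = 0.8171.
V₁ = V₂·(sin θ₁/sin θ₂) = 3.836·(0.4462/0.8171) = 2.095 km/s.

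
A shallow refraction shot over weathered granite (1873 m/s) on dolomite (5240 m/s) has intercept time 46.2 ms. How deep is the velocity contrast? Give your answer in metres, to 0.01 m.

h = tᵢ·V₁·V₂ / (2·√(V₂²−V₁²)).
√(V₂²−V₁²) = √(5240² − 1873²) = 4893.8 m/s.
h = 0.0462 s × 1873 × 5240 / (2 × 4893.8) = 46.33 m.

46.33 m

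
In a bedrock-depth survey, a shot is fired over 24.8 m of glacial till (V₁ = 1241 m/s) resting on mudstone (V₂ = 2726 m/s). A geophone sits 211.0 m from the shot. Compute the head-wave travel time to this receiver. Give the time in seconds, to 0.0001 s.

t = x/V₂ + 2h·√(V₂²−V₁²)/(V₁V₂).
√(V₂²−V₁²) = √(2726²−1241²) = 2427.1 m/s; delay term = 2·24.8·2427.1/(1241·2726) = 0.03559 s.
t = 211.0/2726 + 0.03559 = 0.11299 s.

0.1130 s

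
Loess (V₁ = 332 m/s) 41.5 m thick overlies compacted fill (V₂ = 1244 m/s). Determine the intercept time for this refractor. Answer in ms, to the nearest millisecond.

tᵢ = 2h·√(V₂²−V₁²)/(V₁V₂).
√(V₂²−V₁²) = √(1244²−332²) = 1198.9 m/s.
tᵢ = 2·41.5·1198.9/(332·1244) = 0.24093 s.

241 ms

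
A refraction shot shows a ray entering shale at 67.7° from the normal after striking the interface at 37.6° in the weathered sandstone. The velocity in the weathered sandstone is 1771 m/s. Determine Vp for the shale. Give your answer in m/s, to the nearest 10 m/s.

2690 m/s

sin 37.6° = 0.6101; sin 67.7° = 0.9252.
V₂ = V₁·(sin θ₂/sin θ₁) = 1771·(0.9252/0.6101) = 2685.50 m/s.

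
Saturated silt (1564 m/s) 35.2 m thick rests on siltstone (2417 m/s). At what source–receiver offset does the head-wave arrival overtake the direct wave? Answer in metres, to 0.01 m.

θ_c = arcsin(1564/2417) = 40.32°, so cos θ_c = 0.7624 and tᵢ = 2h cos θ_c/V₁ = 0.0343 s.
At crossover x/V₁ = x/V₂ + tᵢ ⇒ x = tᵢ/(1/V₁ − 1/V₂) = 0.03432/(6.3939e-04 − 4.1374e-04) = 152.09 m.

152.09 m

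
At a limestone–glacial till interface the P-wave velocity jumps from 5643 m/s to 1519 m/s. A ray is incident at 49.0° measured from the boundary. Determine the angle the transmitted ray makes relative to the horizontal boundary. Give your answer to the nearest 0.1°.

Convert to the normal: θ₁ = 90° − 49.0° = 41.0°.
sin θ₁/V₁ = sin θ₂/V₂ ⇒ sin θ₂ = 1519·sin 41.0°/5643 = 1519·0.6561/5643 = 0.1766.
θ₂ = arcsin 0.1766 = 10.17° from the normal.
From the interface: 90° − 10.17° = 79.83°.

79.8°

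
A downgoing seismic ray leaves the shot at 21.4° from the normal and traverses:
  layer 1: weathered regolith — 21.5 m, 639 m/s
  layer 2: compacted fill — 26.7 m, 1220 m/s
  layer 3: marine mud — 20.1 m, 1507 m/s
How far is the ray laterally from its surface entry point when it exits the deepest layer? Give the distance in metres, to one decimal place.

Apply Snell's law at each interface; in layer i the horizontal offset is hᵢ·tan θᵢ.
Layer 1: θ = 21.40°; offset = 21.5·tan 21.40° = 8.426 m.
Layer 2: sin θ = 1220·sin 21.4°/639 = 0.6966, θ = 44.16°; offset = 26.7·tan 44.16° = 25.926 m.
Layer 3: sin θ = 1507·sin 21.4°/639 = 0.8605, θ = 59.37°; offset = 20.1·tan 59.37° = 33.953 m.
Summing the layer offsets gives 68.305 m.

68.3 m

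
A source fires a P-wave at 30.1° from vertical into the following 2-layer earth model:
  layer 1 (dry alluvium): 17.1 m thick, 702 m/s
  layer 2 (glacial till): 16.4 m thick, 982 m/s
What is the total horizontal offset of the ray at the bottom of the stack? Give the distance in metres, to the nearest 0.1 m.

26.1 m

Ray parameter p = sin 30.1° / 702 m/s = 7.1440e-04 s/m.
Layer 1: θ = 30.10°; offset = 17.1·tan 30.10° = 9.913 m.
Layer 2: sin θ = p·982 = 0.7015 → θ = 44.55°; offset = 16.4·tan 44.55° = 16.145 m.
Total horizontal offset = 26.057 m.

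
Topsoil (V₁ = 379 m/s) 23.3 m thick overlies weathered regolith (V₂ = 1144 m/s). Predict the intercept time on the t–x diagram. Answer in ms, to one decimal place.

116.0 ms

tᵢ = 2h·√(V₂²−V₁²)/(V₁V₂).
√(V₂²−V₁²) = √(1144²−379²) = 1079.4 m/s.
tᵢ = 2·23.3·1079.4/(379·1144) = 0.11601 s.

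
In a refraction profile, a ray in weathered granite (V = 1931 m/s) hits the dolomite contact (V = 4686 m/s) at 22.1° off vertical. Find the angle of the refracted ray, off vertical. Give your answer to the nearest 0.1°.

Snell's law: sin θ₂ = (V₂/V₁)·sin θ₁ = (4686/1931)·sin 22.1° = 0.9130.
θ₂ = arcsin 0.9130 = 65.92° from the normal.

65.9°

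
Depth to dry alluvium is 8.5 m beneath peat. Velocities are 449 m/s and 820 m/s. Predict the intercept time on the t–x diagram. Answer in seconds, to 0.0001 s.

tᵢ = 2h·√(V₂²−V₁²)/(V₁V₂).
√(V₂²−V₁²) = √(820²−449²) = 686.1 m/s.
tᵢ = 2·8.5·686.1/(449·820) = 0.03168 s.

0.0317 s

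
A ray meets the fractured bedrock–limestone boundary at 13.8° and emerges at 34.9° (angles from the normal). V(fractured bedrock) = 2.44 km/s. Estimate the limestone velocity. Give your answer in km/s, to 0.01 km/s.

sin 13.8° = 0.2385; sin 34.9° = 0.5721.
V₂ = V₁·(sin θ₂/sin θ₁) = 2.44·(0.5721/0.2385) = 5.85 km/s.

5.85 km/s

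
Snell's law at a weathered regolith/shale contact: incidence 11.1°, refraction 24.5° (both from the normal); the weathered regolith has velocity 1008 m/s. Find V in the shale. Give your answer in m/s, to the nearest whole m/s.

2171 m/s

sin 11.1° = 0.1925; sin 24.5° = 0.4147.
V₂ = V₁·(sin θ₂/sin θ₁) = 1008·(0.4147/0.1925) = 2171.24 m/s.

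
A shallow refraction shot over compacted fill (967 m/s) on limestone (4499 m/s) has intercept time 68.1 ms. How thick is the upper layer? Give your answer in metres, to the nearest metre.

34 m

h = tᵢ·V₁·V₂ / (2·√(V₂²−V₁²)).
√(V₂²−V₁²) = √(4499² − 967²) = 4393.8 m/s.
h = 0.0681 s × 967 × 4499 / (2 × 4393.8) = 33.71 m.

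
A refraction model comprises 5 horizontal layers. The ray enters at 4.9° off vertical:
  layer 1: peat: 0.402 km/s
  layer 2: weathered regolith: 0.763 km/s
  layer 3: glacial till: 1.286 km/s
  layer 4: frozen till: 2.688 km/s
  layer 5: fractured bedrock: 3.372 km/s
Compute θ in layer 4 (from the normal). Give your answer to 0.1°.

Snell's law across each interface conserves sin θ / V, so sin θ_4 = V_4·sin θ₁/V₁.
sin θ_4 = 2.688 × sin 4.9° / 0.402 = 0.5711.
θ_4 = arcsin 0.5711 = 34.83°.

34.8°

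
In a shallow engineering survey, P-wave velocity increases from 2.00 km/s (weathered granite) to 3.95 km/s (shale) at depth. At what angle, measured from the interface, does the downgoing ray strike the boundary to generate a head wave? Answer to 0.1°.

59.6°

At critical incidence the refracted ray runs along the interface (θ₂ = 90°), so sin θ_c = V₁/V₂.
θ_c = arcsin(2.00/3.95) = arcsin 0.5063 = 30.42°.
Measured from the interface: 90° − 30.42° = 59.58°.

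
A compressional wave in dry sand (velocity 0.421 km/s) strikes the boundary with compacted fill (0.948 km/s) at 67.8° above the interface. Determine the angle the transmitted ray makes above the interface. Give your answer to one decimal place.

31.7°

Convert to the normal: θ₁ = 90° − 67.8° = 22.2°.
Snell's law: sin θ₂ = (V₂/V₁)·sin θ₁ = (0.948/0.421)·sin 22.2° = 0.8508.
θ₂ = sin⁻¹(0.8508) = 58.30° (from vertical).
From the interface: 90° − 58.30° = 31.70°.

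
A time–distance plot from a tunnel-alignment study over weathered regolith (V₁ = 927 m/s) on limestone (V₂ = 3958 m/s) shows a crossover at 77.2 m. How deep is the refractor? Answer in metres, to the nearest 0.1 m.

h = (x_cross/2)·√((V₂−V₁)/(V₂+V₁)).
(V₂−V₁)/(V₂+V₁) = (3958−927)/(3958+927) = 0.6205; √ = 0.7877.
h = (77.2/2)·0.7877 = 30.41 m.

30.4 m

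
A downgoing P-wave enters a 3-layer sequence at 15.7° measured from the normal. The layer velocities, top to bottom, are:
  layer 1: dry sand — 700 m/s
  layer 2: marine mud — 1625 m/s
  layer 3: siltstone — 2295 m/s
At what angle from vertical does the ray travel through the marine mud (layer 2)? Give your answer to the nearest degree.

Ray parameter p = sin 15.7° / 700 = 3.8657e-04 s/m.
sin θ_2 = p·V_2 = 3.8657e-04 × 1625 = 0.6282.
θ_2 = 38.92° from the vertical.

39°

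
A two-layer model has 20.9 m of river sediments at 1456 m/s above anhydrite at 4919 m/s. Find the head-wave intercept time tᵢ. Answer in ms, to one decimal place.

27.4 ms

θ_c = arcsin(V₁/V₂) = arcsin(1456/4919) = 17.22°; cos θ_c = 0.9552.
tᵢ = 2h·cos θ_c / V₁ = 2·20.9·0.9552 / 1456 = 0.02742 s.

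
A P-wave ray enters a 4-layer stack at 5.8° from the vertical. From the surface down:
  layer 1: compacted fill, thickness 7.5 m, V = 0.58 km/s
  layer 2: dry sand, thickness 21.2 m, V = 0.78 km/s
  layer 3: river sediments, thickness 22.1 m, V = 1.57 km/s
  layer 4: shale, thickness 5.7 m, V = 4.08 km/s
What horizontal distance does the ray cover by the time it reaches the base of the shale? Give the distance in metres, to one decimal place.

Apply Snell's law at each interface; in layer i the horizontal offset is hᵢ·tan θᵢ.
Layer 1: θ = 5.80°; offset = 7.5·tan 5.80° = 0.762 m.
Layer 2: sin θ = 0.78·sin 5.8°/0.58 = 0.1359, θ = 7.81°; offset = 21.2·tan 7.81° = 2.908 m.
Layer 3: sin θ = 1.57·sin 5.8°/0.58 = 0.2735, θ = 15.88°; offset = 22.1·tan 15.88° = 6.285 m.
Layer 4: sin θ = 4.08·sin 5.8°/0.58 = 0.7109, θ = 45.31°; offset = 5.7·tan 45.31° = 5.761 m.
Σ offsets = 15.716 m.

15.7 m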